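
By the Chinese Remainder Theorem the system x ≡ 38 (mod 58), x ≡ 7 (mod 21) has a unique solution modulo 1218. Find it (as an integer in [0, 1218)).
The moduli 58, 21 are pairwise coprime, so by the CRT there is a unique solution mod 58·21 = 1218.
Solve by successive substitution. Start with x ≡ 38 (mod 58).
  Combine with x ≡ 7 (mod 21): write x = 38 + 58·t and require 38 + 58·t ≡ 7 (mod 21), i.e. 58·t ≡ 7 − 38 ≡ 11 (mod 21). Since 58^(−1) ≡ 4 (mod 21) (58 ≡ 16 (mod 21)), t ≡ 4·11 ≡ 2 (mod 21). So x ≡ 38 + 58·2 = 154 (mod 1218).
Unique solution in [0, 1218): x = 154.

Final answer: x ≡ 154 (mod 1218); the representative in [0, 1218) is 154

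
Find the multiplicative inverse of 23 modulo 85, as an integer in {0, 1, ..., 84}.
Apply the extended Euclidean algorithm to (85, 23), tracking rows (r, s, t) with s·85 + t·23 = r. Each division r_prev = q·r_cur + r_new produces the new row as (previous row) − q·(current row):
  row A: (85, 1, 0)   [1·85 + 0·23 = 85]
  row B: (23, 0, 1)   [0·85 + 1·23 = 23]
  85 = 3·23 + 16   → row C = row A − 3·row B = (16, 1, −3)   [check: 1·85 − 3·23 = 16]
  23 = 1·16 + 7   → row D = row B − 1·row C = (7, −1, 4)   [check: −1·85 + 4·23 = 7]
  16 = 2·7 + 2   → row E = row C − 2·row D = (2, 3, −11)   [check: 3·85 − 11·23 = 2]
  7 = 3·2 + 1   → row F = row D − 3·row E = (1, −10, 37)   [check: −10·85 + 37·23 = 1]
  2 = 2·1 + 0   → remainder 0, stop. gcd = 1 (last nonzero row F).
The gcd is 1, so 23 is invertible mod 85. The last nonzero row gives −10·85 + 37·23 = 1, so t = 37. So 23^(−1) ≡ 37 (mod 85). Verify: 23 · 37 = 851 ≡ 1 (mod 85). ✓

Final answer: 23^(−1) ≡ 37 (mod 85)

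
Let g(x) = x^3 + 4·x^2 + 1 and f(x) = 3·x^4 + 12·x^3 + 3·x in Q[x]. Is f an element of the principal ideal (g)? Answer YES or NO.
YES

In Q[x] the ideal (g) consists of all multiples of g, so f ∈ (g) iff g | f, i.e. iff the remainder of f on division by g is 0. Divide f by g (g is monic, so eliminate the leading term of the running remainder at each step):
  leading term 3·x^4: subtract (3·x)·g(x) = 3·x^4 + 12·x^3 + 3·x, leaving 0
The remainder is 0, so f(x) = g(x) · h(x) with h(x) = 3·x. Hence g | f, i.e. f ∈ (g).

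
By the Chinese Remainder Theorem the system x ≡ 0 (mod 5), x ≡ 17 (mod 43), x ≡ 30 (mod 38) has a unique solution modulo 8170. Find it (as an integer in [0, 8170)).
The moduli 5, 43, 38 are pairwise coprime, so by the CRT there is a unique solution mod 5·43·38 = 8170.
Solve by successive substitution. Start with x ≡ 0 (mod 5).
  Combine with x ≡ 17 (mod 43): write x = 5·t and require 5·t ≡ 17 (mod 43). Since 5^(−1) ≡ 26 (mod 43), t ≡ 26·17 ≡ 12 (mod 43). So x ≡ 5·12 = 60 (mod 215).
  Combine with x ≡ 30 (mod 38): write x = 60 + 215·t and require 60 + 215·t ≡ 30 (mod 38), i.e. 215·t ≡ 30 − 60 ≡ 8 (mod 38). Since 215^(−1) ≡ 35 (mod 38) (215 ≡ 25 (mod 38)), t ≡ 35·8 ≡ 14 (mod 38). So x ≡ 60 + 215·14 = 3070 (mod 8170).
Unique solution in [0, 8170): x = 3070.

Final answer: x ≡ 3070 (mod 8170); the representative in [0, 8170) is 3070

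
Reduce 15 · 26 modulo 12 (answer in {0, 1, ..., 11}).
Reduce the factors first: 15 ≡ 3, 26 ≡ 2 (mod 12), so 15 · 26 ≡ 3 · 2 (mod 12). 3 · 2 = 6. Dividing by 12: 6 = 0·12 + 6. So (15 · 26) mod 12 = 6.

Final answer: 6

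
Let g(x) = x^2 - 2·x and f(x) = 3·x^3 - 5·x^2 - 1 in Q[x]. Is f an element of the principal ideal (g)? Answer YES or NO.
In Q[x] the ideal (g) consists of all multiples of g, so f ∈ (g) iff g | f, i.e. iff the remainder of f on division by g is 0. Divide f by g (g is monic, so eliminate the leading term of the running remainder at each step):
  leading term 3·x^3: subtract (3·x)·g(x) = 3·x^3 - 6·x^2, leaving x^2 - 1
  leading term x^2: subtract (1)·g(x) = x^2 - 2·x, leaving 2·x - 1
The remainder r(x) = 2·x - 1 ≠ 0 (and deg r < deg g), so g ∤ f, i.e. f ∉ (g).

Final answer: NO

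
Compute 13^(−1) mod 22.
Apply the extended Euclidean algorithm to (22, 13), tracking rows (r, s, t) with s·22 + t·13 = r. Each division r_prev = q·r_cur + r_new produces the new row as (previous row) − q·(current row):
  row A: (22, 1, 0)   [1·22 + 0·13 = 22]
  row B: (13, 0, 1)   [0·22 + 1·13 = 13]
  22 = 1·13 + 9   → row C = row A − 1·row B = (9, 1, −1)   [check: 1·22 − 1·13 = 9]
  13 = 1·9 + 4   → row D = row B − 1·row C = (4, −1, 2)   [check: −1·22 + 2·13 = 4]
  9 = 2·4 + 1   → row E = row C − 2·row D = (1, 3, −5)   [check: 3·22 − 5·13 = 1]
  4 = 4·1 + 0   → remainder 0, stop. gcd = 1 (last nonzero row E).
The gcd is 1, so 13 is invertible mod 22. The last nonzero row gives 3·22 − 5·13 = 1, so t = −5. So 13^(−1) ≡ −5 ≡ 17 (mod 22). Verify: 13 · 17 = 221 ≡ 1 (mod 22). ✓

Final answer: 13^(−1) ≡ 17 (mod 22)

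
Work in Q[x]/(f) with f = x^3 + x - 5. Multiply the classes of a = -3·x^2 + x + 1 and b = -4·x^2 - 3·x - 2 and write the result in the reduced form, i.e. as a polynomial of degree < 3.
a · b ≡ -13·x^2 + 50·x + 23 (mod f(x))

First multiply in Q[x] without reducing: a · b = 12·x^4 + 5·x^3 - x^2 - 5·x - 2. Now divide by f(x) = x^3 + x - 5, eliminating the leading term at each step:
  leading term 12·x^4: subtract (12·x)·f(x) = 12·x^4 + 12·x^2 - 60·x, leaving 5·x^3 - 13·x^2 + 55·x - 2
  leading term 5·x^3: subtract (5)·f(x) = 5·x^3 + 5·x - 25, leaving -13·x^2 + 50·x + 23
The degree is now < 3, so this is the remainder. Hence a · b ≡ -13·x^2 + 50·x + 23 in Q[x]/(f).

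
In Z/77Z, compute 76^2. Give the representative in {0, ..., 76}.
1

Use repeated squaring. Binary(2) = 10. Walk through the bits of the exponent 2 left-to-right: at each bit after the leading one, square the running value, then multiply by 76 if the bit is 1 (always reducing mod 77):
  bit 1 = 1 (leading): start with 76.
  bit 2 = 0: square 76^2 = 5776 ≡ 1 (mod 77).
Final value: 76^2 ≡ 1 (mod 77).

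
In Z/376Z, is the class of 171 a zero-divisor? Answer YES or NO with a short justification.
NO

gcd(171, 376) = 1, so 171 is a unit in Z/376Z (it has a multiplicative inverse). A unit cannot be a zero-divisor: if 171·b ≡ 0 then multiplying both sides by 171^(−1) gives b ≡ 0. So 171 is not a zero-divisor.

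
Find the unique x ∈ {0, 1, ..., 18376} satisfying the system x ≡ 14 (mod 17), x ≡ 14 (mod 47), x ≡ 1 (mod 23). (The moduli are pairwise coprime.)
x ≡ 4808 (mod 18377); the representative in [0, 18377) is 4808

The moduli 17, 47, 23 are pairwise coprime, so by the CRT there is a unique solution mod 17·47·23 = 18377.
Solve by successive substitution. Start with x ≡ 14 (mod 17).
  Combine with x ≡ 14 (mod 47): write x = 14 + 17·t and require 14 + 17·t ≡ 14 (mod 47), i.e. 17·t ≡ 14 − 14 ≡ 0 (mod 47). Since 17^(−1) ≡ 36 (mod 47), t ≡ 36·0 ≡ 0 (mod 47). So x ≡ 14 + 17·0 = 14 (mod 799).
  Combine with x ≡ 1 (mod 23): write x = 14 + 799·t and require 14 + 799·t ≡ 1 (mod 23), i.e. 799·t ≡ 1 − 14 ≡ 10 (mod 23). Since 799^(−1) ≡ 19 (mod 23) (799 ≡ 17 (mod 23)), t ≡ 19·10 ≡ 6 (mod 23). So x ≡ 14 + 799·6 = 4808 (mod 18377).
Unique solution in [0, 18377): x = 4808.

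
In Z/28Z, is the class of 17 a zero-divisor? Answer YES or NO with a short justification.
gcd(17, 28) = 1, so 17 is a unit in Z/28Z (it has a multiplicative inverse). A unit cannot be a zero-divisor: if 17·b ≡ 0 then multiplying both sides by 17^(−1) gives b ≡ 0. So 17 is not a zero-divisor.

Final answer: NO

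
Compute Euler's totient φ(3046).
φ(3046) = 1522

φ is multiplicative, with φ(p^e) = p^e − p^(e−1). Factorise 3046 = 2 · 1523. Then
  φ(3046) = (2 − 1) · (1523 − 1) = 1 · 1522 = 1522.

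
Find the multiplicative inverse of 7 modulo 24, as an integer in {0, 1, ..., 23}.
7^(−1) ≡ 7 (mod 24)

Apply the extended Euclidean algorithm to (24, 7), tracking rows (r, s, t) with s·24 + t·7 = r. Each division r_prev = q·r_cur + r_new produces the new row as (previous row) − q·(current row):
  row A: (24, 1, 0)   [1·24 + 0·7 = 24]
  row B: (7, 0, 1)   [0·24 + 1·7 = 7]
  24 = 3·7 + 3   → row C = row A − 3·row B = (3, 1, −3)   [check: 1·24 − 3·7 = 3]
  7 = 2·3 + 1   → row D = row B − 2·row C = (1, −2, 7)   [check: −2·24 + 7·7 = 1]
  3 = 3·1 + 0   → remainder 0, stop. gcd = 1 (last nonzero row D).
The gcd is 1, so 7 is invertible mod 24. The last nonzero row gives −2·24 + 7·7 = 1, so t = 7. So 7^(−1) ≡ 7 (mod 24). Verify: 7 · 7 = 49 ≡ 1 (mod 24). ✓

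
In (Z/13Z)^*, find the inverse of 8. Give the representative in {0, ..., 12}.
8^(−1) ≡ 5 (mod 13)

Apply the extended Euclidean algorithm to (13, 8), tracking rows (r, s, t) with s·13 + t·8 = r. Each division r_prev = q·r_cur + r_new produces the new row as (previous row) − q·(current row):
  row A: (13, 1, 0)   [1·13 + 0·8 = 13]
  row B: (8, 0, 1)   [0·13 + 1·8 = 8]
  13 = 1·8 + 5   → row C = row A − 1·row B = (5, 1, −1)   [check: 1·13 − 1·8 = 5]
  8 = 1·5 + 3   → row D = row B − 1·row C = (3, −1, 2)   [check: −1·13 + 2·8 = 3]
  5 = 1·3 + 2   → row E = row C − 1·row D = (2, 2, −3)   [check: 2·13 − 3·8 = 2]
  3 = 1·2 + 1   → row F = row D − 1·row E = (1, −3, 5)   [check: −3·13 + 5·8 = 1]
  2 = 2·1 + 0   → remainder 0, stop. gcd = 1 (last nonzero row F).
The gcd is 1, so 8 is invertible mod 13. The last nonzero row gives −3·13 + 5·8 = 1, so t = 5. So 8^(−1) ≡ 5 (mod 13). Verify: 8 · 5 = 40 ≡ 1 (mod 13). ✓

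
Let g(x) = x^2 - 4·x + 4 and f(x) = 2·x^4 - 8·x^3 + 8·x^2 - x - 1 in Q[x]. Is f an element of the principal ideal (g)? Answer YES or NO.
NO

In Q[x] the ideal (g) consists of all multiples of g, so f ∈ (g) iff g | f, i.e. iff the remainder of f on division by g is 0. Divide f by g (g is monic, so eliminate the leading term of the running remainder at each step):
  leading term 2·x^4: subtract (2·x^2)·g(x) = 2·x^4 - 8·x^3 + 8·x^2, leaving -x - 1
The remainder r(x) = -x - 1 ≠ 0 (and deg r < deg g), so g ∤ f, i.e. f ∉ (g).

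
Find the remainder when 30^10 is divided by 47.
Use repeated squaring. Binary(10) = 1010. Walk through the bits of the exponent 10 left-to-right: at each bit after the leading one, square the running value, then multiply by 30 if the bit is 1 (always reducing mod 47):
  bit 1 = 1 (leading): start with 30.
  bit 2 = 0: square 30^2 = 900 ≡ 7 (mod 47).
  bit 3 = 1: square 7^2 = 49 ≡ 2; bit is 1, so multiply 2·30 = 60 ≡ 13 (mod 47).
  bit 4 = 0: square 13^2 = 169 ≡ 28 (mod 47).
Final value: 30^10 ≡ 28 (mod 47).

Final answer: 28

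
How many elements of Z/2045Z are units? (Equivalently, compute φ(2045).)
Z/2045Z has φ(2045) = 1632 units

An element a ∈ Z/2045Z is a unit iff gcd(a, 2045) = 1, so the number of units is φ(2045). φ is multiplicative, with φ(p^e) = p^e − p^(e−1). Factorise 2045 = 5 · 409. Then
  φ(2045) = (5 − 1) · (409 − 1) = 4 · 408 = 1632.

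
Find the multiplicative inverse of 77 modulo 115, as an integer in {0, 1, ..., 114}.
77^(−1) ≡ 3 (mod 115)

Apply the extended Euclidean algorithm to (115, 77), tracking rows (r, s, t) with s·115 + t·77 = r. Each division r_prev = q·r_cur + r_new produces the new row as (previous row) − q·(current row):
  row A: (115, 1, 0)   [1·115 + 0·77 = 115]
  row B: (77, 0, 1)   [0·115 + 1·77 = 77]
  115 = 1·77 + 38   → row C = row A − 1·row B = (38, 1, −1)   [check: 1·115 − 1·77 = 38]
  77 = 2·38 + 1   → row D = row B − 2·row C = (1, −2, 3)   [check: −2·115 + 3·77 = 1]
  38 = 38·1 + 0   → remainder 0, stop. gcd = 1 (last nonzero row D).
The gcd is 1, so 77 is invertible mod 115. The last nonzero row gives −2·115 + 3·77 = 1, so t = 3. So 77^(−1) ≡ 3 (mod 115). Verify: 77 · 3 = 231 ≡ 1 (mod 115). ✓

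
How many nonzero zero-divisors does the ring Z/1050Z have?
In Z/1050Z each nonzero element is either a unit (gcd with 1050 is 1) or a zero-divisor (gcd > 1). The number of units is φ(1050): factorise 1050 = 2 · 3 · 5^2 · 7, so φ(1050) = (2 − 1) · (3 − 1) · (5^2 − 5^1) · (7 − 1) = 1 · 2 · 20 · 6 = 240. The nonzero elements number 1050 − 1 = 1049. Hence the nonzero zero-divisors number 1049 − 240 = 809.

Final answer: Z/1050Z has 809 nonzero zero-divisors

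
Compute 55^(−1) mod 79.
Apply the extended Euclidean algorithm to (79, 55), tracking rows (r, s, t) with s·79 + t·55 = r. Each division r_prev = q·r_cur + r_new produces the new row as (previous row) − q·(current row):
  row A: (79, 1, 0)   [1·79 + 0·55 = 79]
  row B: (55, 0, 1)   [0·79 + 1·55 = 55]
  79 = 1·55 + 24   → row C = row A − 1·row B = (24, 1, −1)   [check: 1·79 − 1·55 = 24]
  55 = 2·24 + 7   → row D = row B − 2·row C = (7, −2, 3)   [check: −2·79 + 3·55 = 7]
  24 = 3·7 + 3   → row E = row C − 3·row D = (3, 7, −10)   [check: 7·79 − 10·55 = 3]
  7 = 2·3 + 1   → row F = row D − 2·row E = (1, −16, 23)   [check: −16·79 + 23·55 = 1]
  3 = 3·1 + 0   → remainder 0, stop. gcd = 1 (last nonzero row F).
The gcd is 1, so 55 is invertible mod 79. The last nonzero row gives −16·79 + 23·55 = 1, so t = 23. So 55^(−1) ≡ 23 (mod 79). Verify: 55 · 23 = 1265 ≡ 1 (mod 79). ✓

Final answer: 55^(−1) ≡ 23 (mod 79)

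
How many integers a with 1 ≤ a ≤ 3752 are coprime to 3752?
1584

The number of a ∈ {1, ..., 3752} with gcd(a, 3752) = 1 is by definition Euler's totient φ(3752). φ is multiplicative, with φ(p^e) = p^e − p^(e−1). Factorise 3752 = 2^3 · 7 · 67. Then
  φ(3752) = (2^3 − 2^2) · (7 − 1) · (67 − 1) = 4 · 6 · 66 = 1584.
So there are 1584 such integers.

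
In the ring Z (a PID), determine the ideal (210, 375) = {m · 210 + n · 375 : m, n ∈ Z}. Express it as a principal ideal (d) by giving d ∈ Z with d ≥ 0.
In the PID Z, (a, b) is generated by gcd(a, b). Compute gcd(375, 210) with the extended Euclidean algorithm, tracking rows (r, s, t) with s·375 + t·210 = r:
  row A: (375, 1, 0)   [1·375 + 0·210 = 375]
  row B: (210, 0, 1)   [0·375 + 1·210 = 210]
  375 = 1·210 + 165   → row C = row A − 1·row B = (165, 1, −1)   [check: 1·375 − 1·210 = 165]
  210 = 1·165 + 45   → row D = row B − 1·row C = (45, −1, 2)   [check: −1·375 + 2·210 = 45]
  165 = 3·45 + 30   → row E = row C − 3·row D = (30, 4, −7)   [check: 4·375 − 7·210 = 30]
  45 = 1·30 + 15   → row F = row D − 1·row E = (15, −5, 9)   [check: −5·375 + 9·210 = 15]
  30 = 2·15 + 0   → remainder 0, stop. gcd = 15 (last nonzero row F).
So gcd(210, 375) = 15, with Bézout identity −5·375 + 9·210 = 15. Containment (⊇): the Bézout identity exhibits 15 as an element of (210, 375), giving (15) ⊆ (210, 375). Containment (⊆): since 15 | 210 and 15 | 375 (210 = 15·14, 375 = 15·25), every Z-linear combination of 210 and 375 is divisible by 15, so (210, 375) ⊆ (15). Therefore (210, 375) = (15), d = 15.

Final answer: (210, 375) = (15); d = 15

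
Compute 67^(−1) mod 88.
67^(−1) ≡ 67 (mod 88)

Apply the extended Euclidean algorithm to (88, 67), tracking rows (r, s, t) with s·88 + t·67 = r. Each division r_prev = q·r_cur + r_new produces the new row as (previous row) − q·(current row):
  row A: (88, 1, 0)   [1·88 + 0·67 = 88]
  row B: (67, 0, 1)   [0·88 + 1·67 = 67]
  88 = 1·67 + 21   → row C = row A − 1·row B = (21, 1, −1)   [check: 1·88 − 1·67 = 21]
  67 = 3·21 + 4   → row D = row B − 3·row C = (4, −3, 4)   [check: −3·88 + 4·67 = 4]
  21 = 5·4 + 1   → row E = row C − 5·row D = (1, 16, −21)   [check: 16·88 − 21·67 = 1]
  4 = 4·1 + 0   → remainder 0, stop. gcd = 1 (last nonzero row E).
The gcd is 1, so 67 is invertible mod 88. The last nonzero row gives 16·88 − 21·67 = 1, so t = −21. So 67^(−1) ≡ −21 ≡ 67 (mod 88). Verify: 67 · 67 = 4489 ≡ 1 (mod 88). ✓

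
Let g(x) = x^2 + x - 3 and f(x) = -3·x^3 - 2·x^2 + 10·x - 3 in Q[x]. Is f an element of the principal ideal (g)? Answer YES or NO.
In Q[x] the ideal (g) consists of all multiples of g, so f ∈ (g) iff g | f, i.e. iff the remainder of f on division by g is 0. Divide f by g (g is monic, so eliminate the leading term of the running remainder at each step):
  leading term -3·x^3: subtract (-3·x)·g(x) = -3·x^3 - 3·x^2 + 9·x, leaving x^2 + x - 3
  leading term x^2: subtract (1)·g(x) = x^2 + x - 3, leaving 0
The remainder is 0, so f(x) = g(x) · h(x) with h(x) = 1 - 3·x. Hence g | f, i.e. f ∈ (g).

Final answer: YES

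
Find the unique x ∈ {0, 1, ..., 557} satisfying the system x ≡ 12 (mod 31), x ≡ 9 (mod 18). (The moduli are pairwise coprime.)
x ≡ 477 (mod 558); the representative in [0, 558) is 477

The moduli 31, 18 are pairwise coprime, so by the CRT there is a unique solution mod 31·18 = 558.
Solve by successive substitution. Start with x ≡ 12 (mod 31).
  Combine with x ≡ 9 (mod 18): write x = 12 + 31·t and require 12 + 31·t ≡ 9 (mod 18), i.e. 31·t ≡ 9 − 12 ≡ 15 (mod 18). Since 31^(−1) ≡ 7 (mod 18) (31 ≡ 13 (mod 18)), t ≡ 7·15 ≡ 15 (mod 18). So x ≡ 12 + 31·15 = 477 (mod 558).
Unique solution in [0, 558): x = 477.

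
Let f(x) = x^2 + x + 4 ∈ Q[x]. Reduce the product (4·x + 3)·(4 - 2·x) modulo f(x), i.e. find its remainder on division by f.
a · b ≡ 18·x + 44 (mod f(x))

First multiply in Q[x] without reducing: a · b = -8·x^2 + 10·x + 12. Now divide by f(x) = x^2 + x + 4, eliminating the leading term at each step:
  leading term -8·x^2: subtract (-8)·f(x) = -8·x^2 - 8·x - 32, leaving 18·x + 44
The degree is now < 2, so this is the remainder. Hence a · b ≡ 18·x + 44 in Q[x]/(f).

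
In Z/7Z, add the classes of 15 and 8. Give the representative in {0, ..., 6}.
2

Reduce the summands first: 15 ≡ 1, 8 ≡ 1 (mod 7), so 15 + 8 ≡ 1 + 1 (mod 7). 1 + 1 = 2; 2 = 0·7 + 2, so (15 + 8) mod 7 = 2.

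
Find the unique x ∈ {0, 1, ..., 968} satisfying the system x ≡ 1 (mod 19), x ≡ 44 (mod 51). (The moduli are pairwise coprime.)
x ≡ 248 (mod 969); the representative in [0, 969) is 248

The moduli 19, 51 are pairwise coprime, so by the CRT there is a unique solution mod 19·51 = 969.
Solve by successive substitution. Start with x ≡ 1 (mod 19).
  Combine with x ≡ 44 (mod 51): write x = 1 + 19·t and require 1 + 19·t ≡ 44 (mod 51), i.e. 19·t ≡ 44 − 1 ≡ 43 (mod 51). Since 19^(−1) ≡ 43 (mod 51), t ≡ 43·43 ≡ 13 (mod 51). So x ≡ 1 + 19·13 = 248 (mod 969).
Unique solution in [0, 969): x = 248.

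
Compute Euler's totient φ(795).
φ is multiplicative, with φ(p^e) = p^e − p^(e−1). Factorise 795 = 3 · 5 · 53. Then
  φ(795) = (3 − 1) · (5 − 1) · (53 − 1) = 2 · 4 · 52 = 416.

Final answer: φ(795) = 416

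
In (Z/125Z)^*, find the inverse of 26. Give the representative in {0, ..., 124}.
Apply the extended Euclidean algorithm to (125, 26), tracking rows (r, s, t) with s·125 + t·26 = r. Each division r_prev = q·r_cur + r_new produces the new row as (previous row) − q·(current row):
  row A: (125, 1, 0)   [1·125 + 0·26 = 125]
  row B: (26, 0, 1)   [0·125 + 1·26 = 26]
  125 = 4·26 + 21   → row C = row A − 4·row B = (21, 1, −4)   [check: 1·125 − 4·26 = 21]
  26 = 1·21 + 5   → row D = row B − 1·row C = (5, −1, 5)   [check: −1·125 + 5·26 = 5]
  21 = 4·5 + 1   → row E = row C − 4·row D = (1, 5, −24)   [check: 5·125 − 24·26 = 1]
  5 = 5·1 + 0   → remainder 0, stop. gcd = 1 (last nonzero row E).
The gcd is 1, so 26 is invertible mod 125. The last nonzero row gives 5·125 − 24·26 = 1, so t = −24. So 26^(−1) ≡ −24 ≡ 101 (mod 125). Verify: 26 · 101 = 2626 ≡ 1 (mod 125). ✓

Final answer: 26^(−1) ≡ 101 (mod 125)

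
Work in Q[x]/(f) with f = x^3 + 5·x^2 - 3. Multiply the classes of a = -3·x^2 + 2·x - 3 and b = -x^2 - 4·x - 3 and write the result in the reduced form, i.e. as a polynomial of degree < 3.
First multiply in Q[x] without reducing: a · b = 3·x^4 + 10·x^3 + 4·x^2 + 6·x + 9. Now divide by f(x) = x^3 + 5·x^2 - 3, eliminating the leading term at each step:
  leading term 3·x^4: subtract (3·x)·f(x) = 3·x^4 + 15·x^3 - 9·x, leaving -5·x^3 + 4·x^2 + 15·x + 9
  leading term -5·x^3: subtract (-5)·f(x) = -5·x^3 - 25·x^2 + 15, leaving 29·x^2 + 15·x - 6
The degree is now < 3, so this is the remainder. Hence a · b ≡ 29·x^2 + 15·x - 6 in Q[x]/(f).

Final answer: a · b ≡ 29·x^2 + 15·x - 6 (mod f(x))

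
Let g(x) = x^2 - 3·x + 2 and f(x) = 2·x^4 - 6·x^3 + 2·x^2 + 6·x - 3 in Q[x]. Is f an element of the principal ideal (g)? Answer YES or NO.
NO

In Q[x] the ideal (g) consists of all multiples of g, so f ∈ (g) iff g | f, i.e. iff the remainder of f on division by g is 0. Divide f by g (g is monic, so eliminate the leading term of the running remainder at each step):
  leading term 2·x^4: subtract (2·x^2)·g(x) = 2·x^4 - 6·x^3 + 4·x^2, leaving -2·x^2 + 6·x - 3
  leading term -2·x^2: subtract (-2)·g(x) = -2·x^2 + 6·x - 4, leaving 1
The remainder r(x) = 1 ≠ 0 (and deg r < deg g), so g ∤ f, i.e. f ∉ (g).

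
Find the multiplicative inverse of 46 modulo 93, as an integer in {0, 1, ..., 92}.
Apply the extended Euclidean algorithm to (93, 46), tracking rows (r, s, t) with s·93 + t·46 = r. Each division r_prev = q·r_cur + r_new produces the new row as (previous row) − q·(current row):
  row A: (93, 1, 0)   [1·93 + 0·46 = 93]
  row B: (46, 0, 1)   [0·93 + 1·46 = 46]
  93 = 2·46 + 1   → row C = row A − 2·row B = (1, 1, −2)   [check: 1·93 − 2·46 = 1]
  46 = 46·1 + 0   → remainder 0, stop. gcd = 1 (last nonzero row C).
The gcd is 1, so 46 is invertible mod 93. The last nonzero row gives 1·93 − 2·46 = 1, so t = −2. So 46^(−1) ≡ −2 ≡ 91 (mod 93). Verify: 46 · 91 = 4186 ≡ 1 (mod 93). ✓

Final answer: 46^(−1) ≡ 91 (mod 93)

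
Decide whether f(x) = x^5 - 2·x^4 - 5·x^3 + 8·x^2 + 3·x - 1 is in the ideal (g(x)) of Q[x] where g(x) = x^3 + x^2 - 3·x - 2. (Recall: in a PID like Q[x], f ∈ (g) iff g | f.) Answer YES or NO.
In Q[x] the ideal (g) consists of all multiples of g, so f ∈ (g) iff g | f, i.e. iff the remainder of f on division by g is 0. Divide f by g (g is monic, so eliminate the leading term of the running remainder at each step):
  leading term x^5: subtract (x^2)·g(x) = x^5 + x^4 - 3·x^3 - 2·x^2, leaving -3·x^4 - 2·x^3 + 10·x^2 + 3·x - 1
  leading term -3·x^4: subtract (-3·x)·g(x) = -3·x^4 - 3·x^3 + 9·x^2 + 6·x, leaving x^3 + x^2 - 3·x - 1
  leading term x^3: subtract (1)·g(x) = x^3 + x^2 - 3·x - 2, leaving 1
The remainder r(x) = 1 ≠ 0 (and deg r < deg g), so g ∤ f, i.e. f ∉ (g).

Final answer: NO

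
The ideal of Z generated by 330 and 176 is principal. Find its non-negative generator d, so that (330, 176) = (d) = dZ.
In the PID Z, (a, b) is generated by gcd(a, b). Compute gcd(330, 176) with the extended Euclidean algorithm, tracking rows (r, s, t) with s·330 + t·176 = r:
  row A: (330, 1, 0)   [1·330 + 0·176 = 330]
  row B: (176, 0, 1)   [0·330 + 1·176 = 176]
  330 = 1·176 + 154   → row C = row A − 1·row B = (154, 1, −1)   [check: 1·330 − 1·176 = 154]
  176 = 1·154 + 22   → row D = row B − 1·row C = (22, −1, 2)   [check: −1·330 + 2·176 = 22]
  154 = 7·22 + 0   → remainder 0, stop. gcd = 22 (last nonzero row D).
So gcd(330, 176) = 22, with Bézout identity −1·330 + 2·176 = 22. Containment (⊇): the Bézout identity exhibits 22 as an element of (330, 176), giving (22) ⊆ (330, 176). Containment (⊆): since 22 | 330 and 22 | 176 (330 = 22·15, 176 = 22·8), every Z-linear combination of 330 and 176 is divisible by 22, so (330, 176) ⊆ (22). Therefore (330, 176) = (22), d = 22.

Final answer: (330, 176) = (22); d = 22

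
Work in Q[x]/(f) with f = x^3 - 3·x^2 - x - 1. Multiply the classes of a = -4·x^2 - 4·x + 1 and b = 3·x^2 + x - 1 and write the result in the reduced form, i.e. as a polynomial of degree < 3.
a · b ≡ -165·x^2 - 59·x - 53 (mod f(x))

First multiply in Q[x] without reducing: a · b = -12·x^4 - 16·x^3 + 3·x^2 + 5·x - 1. Now divide by f(x) = x^3 - 3·x^2 - x - 1, eliminating the leading term at each step:
  leading term -12·x^4: subtract (-12·x)·f(x) = -12·x^4 + 36·x^3 + 12·x^2 + 12·x, leaving -52·x^3 - 9·x^2 - 7·x - 1
  leading term -52·x^3: subtract (-52)·f(x) = -52·x^3 + 156·x^2 + 52·x + 52, leaving -165·x^2 - 59·x - 53
The degree is now < 3, so this is the remainder. Hence a · b ≡ -165·x^2 - 59·x - 53 in Q[x]/(f).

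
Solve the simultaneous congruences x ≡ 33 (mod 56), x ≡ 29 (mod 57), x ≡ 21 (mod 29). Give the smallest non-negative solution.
The moduli 56, 57, 29 are pairwise coprime, so by the CRT there is a unique solution mod 56·57·29 = 92568.
Solve by successive substitution. Start with x ≡ 33 (mod 56).
  Combine with x ≡ 29 (mod 57): write x = 33 + 56·t and require 33 + 56·t ≡ 29 (mod 57), i.e. 56·t ≡ 29 − 33 ≡ 53 (mod 57). Since 56^(−1) ≡ 56 (mod 57), t ≡ 56·53 ≡ 4 (mod 57). So x ≡ 33 + 56·4 = 257 (mod 3192).
  Combine with x ≡ 21 (mod 29): write x = 257 + 3192·t and require 257 + 3192·t ≡ 21 (mod 29), i.e. 3192·t ≡ 21 − 257 ≡ 25 (mod 29). Since 3192^(−1) ≡ 15 (mod 29) (3192 ≡ 2 (mod 29)), t ≡ 15·25 ≡ 27 (mod 29). So x ≡ 257 + 3192·27 = 86441 (mod 92568).
Unique solution in [0, 92568): x = 86441.

Final answer: x ≡ 86441 (mod 92568); the representative in [0, 92568) is 86441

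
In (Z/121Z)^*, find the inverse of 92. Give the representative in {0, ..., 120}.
Apply the extended Euclidean algorithm to (121, 92), tracking rows (r, s, t) with s·121 + t·92 = r. Each division r_prev = q·r_cur + r_new produces the new row as (previous row) − q·(current row):
  row A: (121, 1, 0)   [1·121 + 0·92 = 121]
  row B: (92, 0, 1)   [0·121 + 1·92 = 92]
  121 = 1·92 + 29   → row C = row A − 1·row B = (29, 1, −1)   [check: 1·121 − 1·92 = 29]
  92 = 3·29 + 5   → row D = row B − 3·row C = (5, −3, 4)   [check: −3·121 + 4·92 = 5]
  29 = 5·5 + 4   → row E = row C − 5·row D = (4, 16, −21)   [check: 16·121 − 21·92 = 4]
  5 = 1·4 + 1   → row F = row D − 1·row E = (1, −19, 25)   [check: −19·121 + 25·92 = 1]
  4 = 4·1 + 0   → remainder 0, stop. gcd = 1 (last nonzero row F).
The gcd is 1, so 92 is invertible mod 121. The last nonzero row gives −19·121 + 25·92 = 1, so t = 25. So 92^(−1) ≡ 25 (mod 121). Verify: 92 · 25 = 2300 ≡ 1 (mod 121). ✓

Final answer: 92^(−1) ≡ 25 (mod 121)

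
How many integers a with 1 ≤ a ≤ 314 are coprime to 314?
The number of a ∈ {1, ..., 314} with gcd(a, 314) = 1 is by definition Euler's totient φ(314). φ is multiplicative, with φ(p^e) = p^e − p^(e−1). Factorise 314 = 2 · 157. Then
  φ(314) = (2 − 1) · (157 − 1) = 1 · 156 = 156.
So there are 156 such integers.

Final answer: 156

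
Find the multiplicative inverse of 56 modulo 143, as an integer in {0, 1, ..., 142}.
Apply the extended Euclidean algorithm to (143, 56), tracking rows (r, s, t) with s·143 + t·56 = r. Each division r_prev = q·r_cur + r_new produces the new row as (previous row) − q·(current row):
  row A: (143, 1, 0)   [1·143 + 0·56 = 143]
  row B: (56, 0, 1)   [0·143 + 1·56 = 56]
  143 = 2·56 + 31   → row C = row A − 2·row B = (31, 1, −2)   [check: 1·143 − 2·56 = 31]
  56 = 1·31 + 25   → row D = row B − 1·row C = (25, −1, 3)   [check: −1·143 + 3·56 = 25]
  31 = 1·25 + 6   → row E = row C − 1·row D = (6, 2, −5)   [check: 2·143 − 5·56 = 6]
  25 = 4·6 + 1   → row F = row D − 4·row E = (1, −9, 23)   [check: −9·143 + 23·56 = 1]
  6 = 6·1 + 0   → remainder 0, stop. gcd = 1 (last nonzero row F).
The gcd is 1, so 56 is invertible mod 143. The last nonzero row gives −9·143 + 23·56 = 1, so t = 23. So 56^(−1) ≡ 23 (mod 143). Verify: 56 · 23 = 1288 ≡ 1 (mod 143). ✓

Final answer: 56^(−1) ≡ 23 (mod 143)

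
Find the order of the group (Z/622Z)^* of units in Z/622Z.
|(Z/622Z)^*| = 310

(Z/622Z)^* consists of the classes a with gcd(a, 622) = 1, so its order is φ(622). φ is multiplicative, with φ(p^e) = p^e − p^(e−1). Factorise 622 = 2 · 311. Then
  φ(622) = (2 − 1) · (311 − 1) = 1 · 310 = 310.
Thus |(Z/622Z)^*| = 310.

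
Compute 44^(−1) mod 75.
44^(−1) ≡ 29 (mod 75)

Apply the extended Euclidean algorithm to (75, 44), tracking rows (r, s, t) with s·75 + t·44 = r. Each division r_prev = q·r_cur + r_new produces the new row as (previous row) − q·(current row):
  row A: (75, 1, 0)   [1·75 + 0·44 = 75]
  row B: (44, 0, 1)   [0·75 + 1·44 = 44]
  75 = 1·44 + 31   → row C = row A − 1·row B = (31, 1, −1)   [check: 1·75 − 1·44 = 31]
  44 = 1·31 + 13   → row D = row B − 1·row C = (13, −1, 2)   [check: −1·75 + 2·44 = 13]
  31 = 2·13 + 5   → row E = row C − 2·row D = (5, 3, −5)   [check: 3·75 − 5·44 = 5]
  13 = 2·5 + 3   → row F = row D − 2·row E = (3, −7, 12)   [check: −7·75 + 12·44 = 3]
  5 = 1·3 + 2   → row G = row E − 1·row F = (2, 10, −17)   [check: 10·75 − 17·44 = 2]
  3 = 1·2 + 1   → row H = row F − 1·row G = (1, −17, 29)   [check: −17·75 + 29·44 = 1]
  2 = 2·1 + 0   → remainder 0, stop. gcd = 1 (last nonzero row H).
The gcd is 1, so 44 is invertible mod 75. The last nonzero row gives −17·75 + 29·44 = 1, so t = 29. So 44^(−1) ≡ 29 (mod 75). Verify: 44 · 29 = 1276 ≡ 1 (mod 75). ✓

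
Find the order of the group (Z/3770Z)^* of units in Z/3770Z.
(Z/3770Z)^* consists of the classes a with gcd(a, 3770) = 1, so its order is φ(3770). φ is multiplicative, with φ(p^e) = p^e − p^(e−1). Factorise 3770 = 2 · 5 · 13 · 29. Then
  φ(3770) = (2 − 1) · (5 − 1) · (13 − 1) · (29 − 1) = 1 · 4 · 12 · 28 = 1344.
Thus |(Z/3770Z)^*| = 1344.

Final answer: |(Z/3770Z)^*| = 1344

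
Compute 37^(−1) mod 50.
37^(−1) ≡ 23 (mod 50)

Apply the extended Euclidean algorithm to (50, 37), tracking rows (r, s, t) with s·50 + t·37 = r. Each division r_prev = q·r_cur + r_new produces the new row as (previous row) − q·(current row):
  row A: (50, 1, 0)   [1·50 + 0·37 = 50]
  row B: (37, 0, 1)   [0·50 + 1·37 = 37]
  50 = 1·37 + 13   → row C = row A − 1·row B = (13, 1, −1)   [check: 1·50 − 1·37 = 13]
  37 = 2·13 + 11   → row D = row B − 2·row C = (11, −2, 3)   [check: −2·50 + 3·37 = 11]
  13 = 1·11 + 2   → row E = row C − 1·row D = (2, 3, −4)   [check: 3·50 − 4·37 = 2]
  11 = 5·2 + 1   → row F = row D − 5·row E = (1, −17, 23)   [check: −17·50 + 23·37 = 1]
  2 = 2·1 + 0   → remainder 0, stop. gcd = 1 (last nonzero row F).
The gcd is 1, so 37 is invertible mod 50. The last nonzero row gives −17·50 + 23·37 = 1, so t = 23. So 37^(−1) ≡ 23 (mod 50). Verify: 37 · 23 = 851 ≡ 1 (mod 50). ✓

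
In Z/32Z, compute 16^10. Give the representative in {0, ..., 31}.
Use repeated squaring. Binary(10) = 1010. Walk through the bits of the exponent 10 left-to-right: at each bit after the leading one, square the running value, then multiply by 16 if the bit is 1 (always reducing mod 32):
  bit 1 = 1 (leading): start with 16.
  bit 2 = 0: square 16^2 = 256 ≡ 0 (mod 32).
  bit 3 = 1: square 0^2 = 0; bit is 1, so multiply 0·16 = 0 (mod 32).
  bit 4 = 0: square 0^2 = 0 (mod 32).
Final value: 16^10 ≡ 0 (mod 32).

Final answer: 0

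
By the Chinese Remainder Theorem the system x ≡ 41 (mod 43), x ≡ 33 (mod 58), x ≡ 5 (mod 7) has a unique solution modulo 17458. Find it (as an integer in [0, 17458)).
The moduli 43, 58, 7 are pairwise coprime, so by the CRT there is a unique solution mod 43·58·7 = 17458.
Solve by successive substitution. Start with x ≡ 41 (mod 43).
  Combine with x ≡ 33 (mod 58): write x = 41 + 43·t and require 41 + 43·t ≡ 33 (mod 58), i.e. 43·t ≡ 33 − 41 ≡ 50 (mod 58). Since 43^(−1) ≡ 27 (mod 58), t ≡ 27·50 ≡ 16 (mod 58). So x ≡ 41 + 43·16 = 729 (mod 2494).
  Combine with x ≡ 5 (mod 7): write x = 729 + 2494·t and require 729 + 2494·t ≡ 5 (mod 7), i.e. 2494·t ≡ 5 − 729 ≡ 4 (mod 7). Since 2494^(−1) ≡ 4 (mod 7) (2494 ≡ 2 (mod 7)), t ≡ 4·4 ≡ 2 (mod 7). So x ≡ 729 + 2494·2 = 5717 (mod 17458).
Unique solution in [0, 17458): x = 5717.

Final answer: x ≡ 5717 (mod 17458); the representative in [0, 17458) is 5717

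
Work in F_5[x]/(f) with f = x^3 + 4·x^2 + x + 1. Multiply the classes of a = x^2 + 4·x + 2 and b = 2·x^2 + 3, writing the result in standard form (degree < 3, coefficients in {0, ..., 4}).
Multiply as integer polynomials: a · b = 2·x^4 + 8·x^3 + 7·x^2 + 12·x + 6. Reducing coefficients mod 5: a · b ≡ 2·x^4 + 3·x^3 + 2·x^2 + 2·x + 1. Now divide by f(x) = x^3 + 4·x^2 + x + 1 in F_5[x], eliminating the leading term at each step:
  leading term 2·x^4: subtract (2·x)·f(x) = 2·x^4 + 3·x^3 + 2·x^2 + 2·x, leaving 1 (coefficients mod 5)
The degree is now < 3, so this is the remainder. Hence a · b ≡ 1 in F_5[x]/(f).

Final answer: a · b ≡ 1 (mod f(x))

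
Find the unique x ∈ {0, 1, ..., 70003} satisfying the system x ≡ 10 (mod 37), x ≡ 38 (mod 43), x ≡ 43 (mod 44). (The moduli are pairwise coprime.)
x ≡ 56583 (mod 70004); the representative in [0, 70004) is 56583

The moduli 37, 43, 44 are pairwise coprime, so by the CRT there is a unique solution mod 37·43·44 = 70004.
Solve by successive substitution. Start with x ≡ 10 (mod 37).
  Combine with x ≡ 38 (mod 43): write x = 10 + 37·t and require 10 + 37·t ≡ 38 (mod 43), i.e. 37·t ≡ 38 − 10 ≡ 28 (mod 43). Since 37^(−1) ≡ 7 (mod 43), t ≡ 7·28 ≡ 24 (mod 43). So x ≡ 10 + 37·24 = 898 (mod 1591).
  Combine with x ≡ 43 (mod 44): write x = 898 + 1591·t and require 898 + 1591·t ≡ 43 (mod 44), i.e. 1591·t ≡ 43 − 898 ≡ 25 (mod 44). Since 1591^(−1) ≡ 19 (mod 44) (1591 ≡ 7 (mod 44)), t ≡ 19·25 ≡ 35 (mod 44). So x ≡ 898 + 1591·35 = 56583 (mod 70004).
Unique solution in [0, 70004): x = 56583.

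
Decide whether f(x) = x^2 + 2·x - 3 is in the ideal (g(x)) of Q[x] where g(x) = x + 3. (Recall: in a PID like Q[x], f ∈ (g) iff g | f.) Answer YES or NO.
In Q[x] the ideal (g) consists of all multiples of g, so f ∈ (g) iff g | f, i.e. iff the remainder of f on division by g is 0. Divide f by g (g is monic, so eliminate the leading term of the running remainder at each step):
  leading term x^2: subtract (x)·g(x) = x^2 + 3·x, leaving -x - 3
  leading term -x: subtract (-1)·g(x) = -x - 3, leaving 0
The remainder is 0, so f(x) = g(x) · h(x) with h(x) = x - 1. Hence g | f, i.e. f ∈ (g).

Final answer: YES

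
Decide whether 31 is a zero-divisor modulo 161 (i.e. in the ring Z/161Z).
NO

gcd(31, 161) = 1, so 31 is a unit in Z/161Z (it has a multiplicative inverse). A unit cannot be a zero-divisor: if 31·b ≡ 0 then multiplying both sides by 31^(−1) gives b ≡ 0. So 31 is not a zero-divisor.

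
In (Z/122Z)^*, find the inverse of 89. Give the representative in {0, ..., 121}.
Apply the extended Euclidean algorithm to (122, 89), tracking rows (r, s, t) with s·122 + t·89 = r. Each division r_prev = q·r_cur + r_new produces the new row as (previous row) − q·(current row):
  row A: (122, 1, 0)   [1·122 + 0·89 = 122]
  row B: (89, 0, 1)   [0·122 + 1·89 = 89]
  122 = 1·89 + 33   → row C = row A − 1·row B = (33, 1, −1)   [check: 1·122 − 1·89 = 33]
  89 = 2·33 + 23   → row D = row B − 2·row C = (23, −2, 3)   [check: −2·122 + 3·89 = 23]
  33 = 1·23 + 10   → row E = row C − 1·row D = (10, 3, −4)   [check: 3·122 − 4·89 = 10]
  23 = 2·10 + 3   → row F = row D − 2·row E = (3, −8, 11)   [check: −8·122 + 11·89 = 3]
  10 = 3·3 + 1   → row G = row E − 3·row F = (1, 27, −37)   [check: 27·122 − 37·89 = 1]
  3 = 3·1 + 0   → remainder 0, stop. gcd = 1 (last nonzero row G).
The gcd is 1, so 89 is invertible mod 122. The last nonzero row gives 27·122 − 37·89 = 1, so t = −37. So 89^(−1) ≡ −37 ≡ 85 (mod 122). Verify: 89 · 85 = 7565 ≡ 1 (mod 122). ✓

Final answer: 89^(−1) ≡ 85 (mod 122)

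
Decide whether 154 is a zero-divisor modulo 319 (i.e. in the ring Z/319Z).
gcd(154, 319) = 11 > 1, so 154 is not a unit in Z/319Z. In Z/nZ every nonzero non-unit is a zero-divisor: explicitly, take b = 319/gcd = 29 ≠ 0 (mod 319); then 154·29 = 4466 = 14·319, i.e. 154·29 ≡ 0 (mod 319). So 154 is a zero-divisor.

Final answer: YES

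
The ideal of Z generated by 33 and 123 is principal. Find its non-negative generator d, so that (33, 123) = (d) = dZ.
(33, 123) = (3); d = 3

In the PID Z, (a, b) is generated by gcd(a, b). Compute gcd(123, 33) with the extended Euclidean algorithm, tracking rows (r, s, t) with s·123 + t·33 = r:
  row A: (123, 1, 0)   [1·123 + 0·33 = 123]
  row B: (33, 0, 1)   [0·123 + 1·33 = 33]
  123 = 3·33 + 24   → row C = row A − 3·row B = (24, 1, −3)   [check: 1·123 − 3·33 = 24]
  33 = 1·24 + 9   → row D = row B − 1·row C = (9, −1, 4)   [check: −1·123 + 4·33 = 9]
  24 = 2·9 + 6   → row E = row C − 2·row D = (6, 3, −11)   [check: 3·123 − 11·33 = 6]
  9 = 1·6 + 3   → row F = row D − 1·row E = (3, −4, 15)   [check: −4·123 + 15·33 = 3]
  6 = 2·3 + 0   → remainder 0, stop. gcd = 3 (last nonzero row F).
So gcd(33, 123) = 3, with Bézout identity −4·123 + 15·33 = 3. Containment (⊇): the Bézout identity exhibits 3 as an element of (33, 123), giving (3) ⊆ (33, 123). Containment (⊆): since 3 | 33 and 3 | 123 (33 = 3·11, 123 = 3·41), every Z-linear combination of 33 and 123 is divisible by 3, so (33, 123) ⊆ (3). Therefore (33, 123) = (3), d = 3.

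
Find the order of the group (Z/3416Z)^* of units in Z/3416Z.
(Z/3416Z)^* consists of the classes a with gcd(a, 3416) = 1, so its order is φ(3416). φ is multiplicative, with φ(p^e) = p^e − p^(e−1). Factorise 3416 = 2^3 · 7 · 61. Then
  φ(3416) = (2^3 − 2^2) · (7 − 1) · (61 − 1) = 4 · 6 · 60 = 1440.
Thus |(Z/3416Z)^*| = 1440.

Final answer: |(Z/3416Z)^*| = 1440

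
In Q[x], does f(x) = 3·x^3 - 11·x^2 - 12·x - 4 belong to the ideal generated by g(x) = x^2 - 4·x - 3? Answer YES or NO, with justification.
NO

In Q[x] the ideal (g) consists of all multiples of g, so f ∈ (g) iff g | f, i.e. iff the remainder of f on division by g is 0. Divide f by g (g is monic, so eliminate the leading term of the running remainder at each step):
  leading term 3·x^3: subtract (3·x)·g(x) = 3·x^3 - 12·x^2 - 9·x, leaving x^2 - 3·x - 4
  leading term x^2: subtract (1)·g(x) = x^2 - 4·x - 3, leaving x - 1
The remainder r(x) = x - 1 ≠ 0 (and deg r < deg g), so g ∤ f, i.e. f ∉ (g).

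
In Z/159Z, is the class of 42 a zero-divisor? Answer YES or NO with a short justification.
YES

gcd(42, 159) = 3 > 1, so 42 is not a unit in Z/159Z. In Z/nZ every nonzero non-unit is a zero-divisor: explicitly, take b = 159/gcd = 53 ≠ 0 (mod 159); then 42·53 = 2226 = 14·159, i.e. 42·53 ≡ 0 (mod 159). So 42 is a zero-divisor.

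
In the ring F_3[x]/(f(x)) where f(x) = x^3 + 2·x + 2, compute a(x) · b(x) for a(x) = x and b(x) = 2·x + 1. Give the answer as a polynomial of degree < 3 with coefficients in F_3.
a · b ≡ 2·x^2 + x (mod f(x))

Multiply as integer polynomials: a · b = 2·x^2 + x. Reducing coefficients mod 3: a · b ≡ 2·x^2 + x. This already has degree < 3, so no reduction by f is needed. Hence a · b ≡ 2·x^2 + x in F_3[x]/(f).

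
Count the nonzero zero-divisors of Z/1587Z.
In Z/1587Z each nonzero element is either a unit (gcd with 1587 is 1) or a zero-divisor (gcd > 1). The number of units is φ(1587): factorise 1587 = 3 · 23^2, so φ(1587) = (3 − 1) · (23^2 − 23^1) = 2 · 506 = 1012. The nonzero elements number 1587 − 1 = 1586. Hence the nonzero zero-divisors number 1586 − 1012 = 574.

Final answer: Z/1587Z has 574 nonzero zero-divisors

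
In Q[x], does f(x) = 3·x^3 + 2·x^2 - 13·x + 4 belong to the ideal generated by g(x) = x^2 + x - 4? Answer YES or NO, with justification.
In Q[x] the ideal (g) consists of all multiples of g, so f ∈ (g) iff g | f, i.e. iff the remainder of f on division by g is 0. Divide f by g (g is monic, so eliminate the leading term of the running remainder at each step):
  leading term 3·x^3: subtract (3·x)·g(x) = 3·x^3 + 3·x^2 - 12·x, leaving -x^2 - x + 4
  leading term -x^2: subtract (-1)·g(x) = -x^2 - x + 4, leaving 0
The remainder is 0, so f(x) = g(x) · h(x) with h(x) = 3·x - 1. Hence g | f, i.e. f ∈ (g).

Final answer: YES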